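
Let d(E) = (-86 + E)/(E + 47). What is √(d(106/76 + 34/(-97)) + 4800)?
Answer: √150478411433423/177091 ≈ 69.269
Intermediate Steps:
d(E) = (-86 + E)/(47 + E)
√(d(106/76 + 34/(-97)) + 4800) = √((-86 + (106/76 + 34/(-97)))/(47 + (106/76 + 34/(-97))) + 4800) = √((-86 + (106*(1/76) + 34*(-1/97)))/(47 + (106*(1/76) + 34*(-1/97))) + 4800) = √((-86 + (53/38 - 34/97))/(47 + (53/38 - 34/97)) + 4800) = √((-86 + 3849/3686)/(47 + 3849/3686) + 4800) = √(-313147/3686/(177091/3686) + 4800) = √((3686/177091)*(-313147/3686) + 4800) = √(-313147/177091 + 4800) = √(849723653/177091) = √150478411433423/177091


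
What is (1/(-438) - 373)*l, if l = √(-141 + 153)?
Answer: -163375*√3/219 ≈ -1292.1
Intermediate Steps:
l = 2*√3 (l = √12 = 2*√3 ≈ 3.4641)
(1/(-438) - 373)*l = (1/(-438) - 373)*(2*√3) = (-1/438 - 373)*(2*√3) = -163375*√3/219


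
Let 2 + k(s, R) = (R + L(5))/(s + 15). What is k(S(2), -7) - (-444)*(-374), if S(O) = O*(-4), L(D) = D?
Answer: -1162408/7 ≈ -1.6606e+5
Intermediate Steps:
S(O) = -4*O
k(s, R) = -2 + (5 + R)/(15 + s) (k(s, R) = -2 + (R + 5)/(s + 15) = -2 + (5 + R)/(15 + s))
k(S(2), -7) - (-444)*(-374) = (-25 - 7 - (-8)*2)/(15 - 4*2) - (-444)*(-374) = (-25 - 7 - 2*(-8))/(15 - 8) - 444*374 = (-25 - 7 + 16)/7 - 166056 = (⅐)*(-16) - 166056 = -16/7 - 166056 = -1162408/7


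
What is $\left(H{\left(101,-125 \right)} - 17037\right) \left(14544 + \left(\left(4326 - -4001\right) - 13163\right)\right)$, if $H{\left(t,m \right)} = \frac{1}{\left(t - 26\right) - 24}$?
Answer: $- \frac{2811715096}{17} \approx -1.6539 \cdot 10^{8}$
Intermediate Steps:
$H{\left(t,m \right)} = \frac{1}{-50 + t}$ ($H{\left(t,m \right)} = \frac{1}{\left(t - 26\right) - 24} = \frac{1}{\left(-26 + t\right) - 24} = \frac{1}{-50 + t}$)
$\left(H{\left(101,-125 \right)} - 17037\right) \left(14544 + \left(\left(4326 - -4001\right) - 13163\right)\right) = \left(\frac{1}{-50 + 101} - 17037\right) \left(14544 + \left(\left(4326 - -4001\right) - 13163\right)\right) = \left(\frac{1}{51} - 17037\right) \left(14544 + \left(\left(4326 + \left(-520 + 4521\right)\right) - 13163\right)\right) = \left(\frac{1}{51} - 17037\right) \left(14544 + \left(\left(4326 + 4001\right) - 13163\right)\right) = - \frac{868886 \left(14544 + \left(8327 - 13163\right)\right)}{51} = - \frac{868886 \left(14544 - 4836\right)}{51} = \left(- \frac{868886}{51}\right) 9708 = - \frac{2811715096}{17}$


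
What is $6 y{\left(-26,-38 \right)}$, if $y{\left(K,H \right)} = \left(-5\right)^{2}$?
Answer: $150$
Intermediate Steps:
$y{\left(K,H \right)} = 25$
$6 y{\left(-26,-38 \right)} = 6 \cdot 25 = 150$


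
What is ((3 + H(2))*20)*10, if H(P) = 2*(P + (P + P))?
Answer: 3000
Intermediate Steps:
H(P) = 6*P (H(P) = 2*(P + 2*P) = 2*(3*P) = 6*P)
((3 + H(2))*20)*10 = ((3 + 6*2)*20)*10 = ((3 + 12)*20)*10 = (15*20)*10 = 300*10 = 3000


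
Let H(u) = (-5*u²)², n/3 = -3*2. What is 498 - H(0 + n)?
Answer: -2623902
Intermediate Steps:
n = -18 (n = 3*(-3*2) = 3*(-6) = -18)
H(u) = 25*u⁴
498 - H(0 + n) = 498 - 25*(0 - 18)⁴ = 498 - 25*(-18)⁴ = 498 - 25*104976 = 498 - 1*2624400 = 498 - 2624400 = -2623902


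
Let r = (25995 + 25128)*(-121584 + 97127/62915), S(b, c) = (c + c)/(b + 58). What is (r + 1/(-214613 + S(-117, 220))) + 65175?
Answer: -4951764924814760086123/796667919405 ≈ -6.2156e+9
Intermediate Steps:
S(b, c) = 2*c/(58 + b) (S(b, c) = (2*c)/(58 + b) = 2*c/(58 + b))
r = -391058243191659/62915 (r = 51123*(-121584 + 97127*(1/62915)) = 51123*(-121584 + 97127/62915) = 51123*(-7649360233/62915) = -391058243191659/62915 ≈ -6.2157e+9)
(r + 1/(-214613 + S(-117, 220))) + 65175 = (-391058243191659/62915 + 1/(-214613 + 2*220/(58 - 117))) + 65175 = (-391058243191659/62915 + 1/(-214613 + 2*220/(-59))) + 65175 = (-391058243191659/62915 + 1/(-214613 + 2*220*(-1/59))) + 65175 = (-391058243191659/62915 + 1/(-214613 - 440/59)) + 65175 = (-391058243191659/62915 + 1/(-12662607/59)) + 65175 = (-391058243191659/62915 - 59/12662607) + 65175 = -4951816847646407306998/796667919405 + 65175 = -4951764924814760086123/796667919405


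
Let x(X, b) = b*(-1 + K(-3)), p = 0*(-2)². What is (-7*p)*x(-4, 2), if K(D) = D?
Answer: 0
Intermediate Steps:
p = 0 (p = 0*4 = 0)
x(X, b) = -4*b (x(X, b) = b*(-1 - 3) = b*(-4) = -4*b)
(-7*p)*x(-4, 2) = (-7*0)*(-4*2) = 0*(-8) = 0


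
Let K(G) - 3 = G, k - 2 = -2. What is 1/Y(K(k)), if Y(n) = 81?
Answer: 1/81 ≈ 0.012346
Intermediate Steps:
k = 0 (k = 2 - 2 = 0)
K(G) = 3 + G
1/Y(K(k)) = 1/81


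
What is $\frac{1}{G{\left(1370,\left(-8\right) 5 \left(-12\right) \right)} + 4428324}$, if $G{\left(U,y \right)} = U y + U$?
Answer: $\frac{1}{5087294} \approx 1.9657 \cdot 10^{-7}$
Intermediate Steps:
$G{\left(U,y \right)} = U + U y$
$\frac{1}{G{\left(1370,\left(-8\right) 5 \left(-12\right) \right)} + 4428324} = \frac{1}{1370 \left(1 + \left(-8\right) 5 \left(-12\right)\right) + 4428324} = \frac{1}{1370 \left(1 - -480\right) + 4428324} = \frac{1}{1370 \left(1 + 480\right) + 4428324} = \frac{1}{1370 \cdot 481 + 4428324} = \frac{1}{658970 + 4428324} = \frac{1}{5087294}$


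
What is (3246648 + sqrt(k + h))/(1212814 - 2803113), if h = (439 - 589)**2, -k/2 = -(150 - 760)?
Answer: -3246648/1590299 - 4*sqrt(1330)/1590299 ≈ -2.0416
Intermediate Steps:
k = -1220 (k = -(-2)*(150 - 760) = -(-2)*(-610) = -2*610 = -1220)
h = 22500 (h = (-150)**2 = 22500)
(3246648 + sqrt(k + h))/(1212814 - 2803113) = (3246648 + sqrt(-1220 + 22500))/(1212814 - 2803113) = (3246648 + sqrt(21280))/(-1590299) = (3246648 + 4*sqrt(1330))*(-1/1590299) = -3246648/1590299 - 4*sqrt(1330)/1590299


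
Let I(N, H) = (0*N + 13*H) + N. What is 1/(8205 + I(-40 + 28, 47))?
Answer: 1/8804 ≈ 0.00011358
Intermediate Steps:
I(N, H) = N + 13*H (I(N, H) = (0 + 13*H) + N = 13*H + N = N + 13*H)
1/(8205 + I(-40 + 28, 47)) = 1/(8205 + ((-40 + 28) + 13*47)) = 1/(8205 + (-12 + 611)) = 1/(8205 + 599) = 1/8804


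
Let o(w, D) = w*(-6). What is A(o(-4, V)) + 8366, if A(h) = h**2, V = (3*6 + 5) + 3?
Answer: 8942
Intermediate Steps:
V = 26 (V = (18 + 5) + 3 = 23 + 3 = 26)
o(w, D) = -6*w
A(o(-4, V)) + 8366 = (-6*(-4))**2 + 8366 = 24**2 + 8366 = 576 + 8366 = 8942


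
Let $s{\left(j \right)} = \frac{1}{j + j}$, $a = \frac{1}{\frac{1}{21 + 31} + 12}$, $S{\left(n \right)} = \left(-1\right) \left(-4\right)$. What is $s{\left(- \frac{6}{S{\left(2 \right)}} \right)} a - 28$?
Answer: $- \frac{52552}{1875} \approx -28.028$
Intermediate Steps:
$S{\left(n \right)} = 4$
$a = \frac{52}{625}$ ($a = \frac{1}{\frac{1}{52} + 12} = \frac{1}{\frac{625}{52}} = \frac{52}{625} \approx 0.0832$)
$s{\left(j \right)} = \frac{1}{2 j}$
$s{\left(- \frac{6}{S{\left(2 \right)}} \right)} a - 28 = \frac{1}{2 \left(- \frac{6}{4}\right)} \frac{52}{625} - 28 = \frac{1}{2 \left(\left(-6\right) \frac{1}{4}\right)} \frac{52}{625} - 28 = \frac{1}{2 \left(- \frac{3}{2}\right)} \frac{52}{625} - 28 = \frac{1}{2} \left(- \frac{2}{3}\right) \frac{52}{625} - 28 = \left(- \frac{1}{3}\right) \frac{52}{625} - 28 = - \frac{52}{1875} - 28 = - \frac{52552}{1875}$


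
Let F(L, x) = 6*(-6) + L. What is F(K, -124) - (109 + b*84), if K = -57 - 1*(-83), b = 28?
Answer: -2471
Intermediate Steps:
K = 26 (K = -57 + 83 = 26)
F(L, x) = -36 + L
F(K, -124) - (109 + b*84) = (-36 + 26) - (109 + 28*84) = -10 - (109 + 2352) = -10 - 1*2461 = -10 - 2461 = -2471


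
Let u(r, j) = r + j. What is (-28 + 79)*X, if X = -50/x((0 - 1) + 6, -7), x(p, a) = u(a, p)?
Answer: 1275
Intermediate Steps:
u(r, j) = j + r
x(p, a) = a + p (x(p, a) = p + a = a + p)
X = 25 (X = -50/(-7 + ((0 - 1) + 6)) = -50/(-7 + (-1 + 6)) = -50/(-7 + 5) = -50/(-2) = -50*(-½) = 25)
(-28 + 79)*X = (-28 + 79)*25 = 51*25 = 1275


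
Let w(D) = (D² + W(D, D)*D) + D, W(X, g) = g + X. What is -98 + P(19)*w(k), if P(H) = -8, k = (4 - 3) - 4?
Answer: -290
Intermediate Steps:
k = -3 (k = 1 - 4 = -3)
W(X, g) = X + g
w(D) = D + 3*D² (w(D) = (D² + (D + D)*D) + D = (D² + (2*D)*D) + D = (D² + 2*D²) + D = 3*D² + D = D + 3*D²)
-98 + P(19)*w(k) = -98 - (-24)*(1 + 3*(-3)) = -98 - (-24)*(1 - 9) = -98 - (-24)*(-8) = -98 - 8*24 = -98 - 192 = -290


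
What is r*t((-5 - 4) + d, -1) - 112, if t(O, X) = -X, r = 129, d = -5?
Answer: 17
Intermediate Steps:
r*t((-5 - 4) + d, -1) - 112 = 129*(-1*(-1)) - 112 = 129*1 - 112 = 129 - 112 = 17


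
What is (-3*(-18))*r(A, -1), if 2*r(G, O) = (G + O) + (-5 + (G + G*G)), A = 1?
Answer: -81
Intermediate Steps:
r(G, O) = -5/2 + G + O/2 + G²/2 (r(G, O) = ((G + O) + (-5 + (G + G*G)))/2 = ((G + O) + (-5 + (G + G²)))/2 = ((G + O) + (-5 + G + G²))/2 = (-5 + O + G² + 2*G)/2 = -5/2 + G + O/2 + G²/2)
(-3*(-18))*r(A, -1) = (-3*(-18))*(-5/2 + 1 + (½)*(-1) + (½)*1²) = 54*(-5/2 + 1 - ½ + (½)*1) = 54*(-5/2 + 1 - ½ + ½) = 54*(-3/2) = -81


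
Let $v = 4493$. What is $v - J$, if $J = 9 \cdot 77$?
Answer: $3800$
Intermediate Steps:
$J = 693$
$v - J = 4493 - 693 = 3800$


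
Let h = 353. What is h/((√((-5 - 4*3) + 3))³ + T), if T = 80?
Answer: 3530/1143 + 2471*I*√14/4572 ≈ 3.0884 + 2.0222*I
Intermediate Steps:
h/((√((-5 - 4*3) + 3))³ + T) = 353/((√((-5 - 4*3) + 3))³ + 80) = 353/((√((-5 - 12) + 3))³ + 80) = 353/((√(-17 + 3))³ + 80) = 353/((√(-14))³ + 80) = 353/((I*√14)³ + 80) = 353/(-14*I*√14 + 80) = 353/(80 - 14*I*√14)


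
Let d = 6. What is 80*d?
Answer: 480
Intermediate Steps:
80*d = 80*6 = 480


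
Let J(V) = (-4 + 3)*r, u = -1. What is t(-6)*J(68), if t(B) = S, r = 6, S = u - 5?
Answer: 36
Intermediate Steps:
S = -6 (S = -1 - 5 = -6)
t(B) = -6
J(V) = -6 (J(V) = (-4 + 3)*6 = -1*6 = -6)
t(-6)*J(68) = -6*(-6) = 36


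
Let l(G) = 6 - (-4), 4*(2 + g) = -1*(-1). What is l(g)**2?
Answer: 100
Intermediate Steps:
g = -7/4 (g = -2 + (-1*(-1))/4 = -2 + (1/4)*1 = -2 + 1/4 = -7/4 ≈ -1.7500)
l(G) = 10 (l(G) = 6 - 1*(-4) = 6 + 4 = 10)
l(g)**2 = 10**2 = 100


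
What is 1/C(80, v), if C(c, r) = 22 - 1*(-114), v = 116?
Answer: 1/136 ≈ 0.0073529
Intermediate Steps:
C(c, r) = 136 (C(c, r) = 22 + 114 = 136)
1/C(80, v) = 1/136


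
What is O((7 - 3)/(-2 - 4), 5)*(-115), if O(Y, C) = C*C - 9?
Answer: -1840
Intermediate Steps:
O(Y, C) = -9 + C**2 (O(Y, C) = C**2 - 9 = -9 + C**2)
O((7 - 3)/(-2 - 4), 5)*(-115) = (-9 + 5**2)*(-115) = (-9 + 25)*(-115) = 16*(-115) = -1840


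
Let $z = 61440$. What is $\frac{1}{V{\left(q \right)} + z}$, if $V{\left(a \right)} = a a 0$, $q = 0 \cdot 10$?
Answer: $\frac{1}{61440} \approx 1.6276 \cdot 10^{-5}$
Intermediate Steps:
$q = 0$
$V{\left(a \right)} = 0$ ($V{\left(a \right)} = a^{2} \cdot 0 = 0$)
$\frac{1}{V{\left(q \right)} + z} = \frac{1}{0 + 61440} = \frac{1}{61440}$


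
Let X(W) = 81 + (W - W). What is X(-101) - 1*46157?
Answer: -46076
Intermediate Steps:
X(W) = 81 (X(W) = 81 + 0 = 81)
X(-101) - 1*46157 = 81 - 1*46157 = 81 - 46157 = -46076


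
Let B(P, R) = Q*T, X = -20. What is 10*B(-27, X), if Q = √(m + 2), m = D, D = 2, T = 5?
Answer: 100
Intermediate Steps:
m = 2
Q = 2 (Q = √(2 + 2) = √4 = 2)
B(P, R) = 10 (B(P, R) = 2*5 = 10)
10*B(-27, X) = 10*10 = 100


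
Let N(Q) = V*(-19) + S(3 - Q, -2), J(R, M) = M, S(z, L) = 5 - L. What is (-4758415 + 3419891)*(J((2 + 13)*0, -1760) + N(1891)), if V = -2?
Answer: 2295568660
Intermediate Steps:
N(Q) = 45 (N(Q) = -2*(-19) + (5 - 1*(-2)) = 38 + (5 + 2) = 38 + 7 = 45)
(-4758415 + 3419891)*(J((2 + 13)*0, -1760) + N(1891)) = (-4758415 + 3419891)*(-1760 + 45) = -1338524*(-1715) = 2295568660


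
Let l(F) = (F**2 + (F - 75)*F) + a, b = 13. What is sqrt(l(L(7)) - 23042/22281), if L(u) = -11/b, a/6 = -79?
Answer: I*sqrt(34410334278117)/289653 ≈ 20.252*I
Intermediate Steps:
a = -474 (a = 6*(-79) = -474)
L(u) = -11/13
l(F) = -474 + F**2 + F*(-75 + F) (l(F) = (F**2 + (F - 75)*F) - 474 = (F**2 + (-75 + F)*F) - 474 = (F**2 + F*(-75 + F)) - 474 = -474 + F**2 + F*(-75 + F))
sqrt(l(L(7)) - 23042/22281) = sqrt((-474 - 75*(-11/13) + 2*(-11/13)**2) - 23042/22281) = sqrt((-474 + 825/13 + 2*(121/169)) - 23042*1/22281) = sqrt((-474 + 825/13 + 242/169) - 23042/22281) = sqrt(-69139/169 - 23042/22281) = sqrt(-1544380157/3765489) = I*sqrt(34410334278117)/289653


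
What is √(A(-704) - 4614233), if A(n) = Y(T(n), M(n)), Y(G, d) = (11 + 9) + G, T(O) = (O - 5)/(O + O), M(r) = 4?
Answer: I*√142929846290/176 ≈ 2148.1*I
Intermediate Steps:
T(O) = (-5 + O)/(2*O) (T(O) = (-5 + O)/((2*O)) = (-5 + O)*(1/(2*O)) = (-5 + O)/(2*O))
Y(G, d) = 20 + G
A(n) = 20 + (-5 + n)/(2*n)
√(A(-704) - 4614233) = √((½)*(-5 + 41*(-704))/(-704) - 4614233) = √((½)*(-1/704)*(-5 - 28864) - 4614233) = √((½)*(-1/704)*(-28869) - 4614233) = √(28869/1408 - 4614233) = √(-6496811195/1408) = I*√142929846290/176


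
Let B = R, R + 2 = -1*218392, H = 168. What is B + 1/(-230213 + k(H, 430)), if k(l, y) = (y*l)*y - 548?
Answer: -6733619682965/30832439 ≈ -2.1839e+5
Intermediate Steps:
k(l, y) = -548 + l*y² (k(l, y) = (l*y)*y - 548 = l*y² - 548 = -548 + l*y²)
R = -218394 (R = -2 - 1*218392 = -2 - 218392 = -218394)
B = -218394
B + 1/(-230213 + k(H, 430)) = -218394 + 1/(-230213 + (-548 + 168*430²)) = -218394 + 1/(-230213 + (-548 + 168*184900)) = -218394 + 1/(-230213 + (-548 + 31063200)) = -218394 + 1/(-230213 + 31062652) = -218394 + 1/30832439 = -6733619682965/30832439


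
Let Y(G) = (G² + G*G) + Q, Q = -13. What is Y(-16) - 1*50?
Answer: 449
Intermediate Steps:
Y(G) = -13 + 2*G² (Y(G) = (G² + G*G) - 13 = (G² + G²) - 13 = 2*G² - 13 = -13 + 2*G²)
Y(-16) - 1*50 = (-13 + 2*(-16)²) - 1*50 = (-13 + 2*256) - 50 = (-13 + 512) - 50 = 499 - 50 = 449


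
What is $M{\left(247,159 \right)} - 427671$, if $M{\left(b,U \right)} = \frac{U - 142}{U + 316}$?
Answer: $- \frac{203143708}{475} \approx -4.2767 \cdot 10^{5}$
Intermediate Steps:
$M{\left(b,U \right)} = \frac{-142 + U}{316 + U}$
$M{\left(247,159 \right)} - 427671 = \frac{-142 + 159}{316 + 159} - 427671 = \frac{1}{475} \cdot 17 - 427671 = \frac{17}{475} - 427671 = - \frac{203143708}{475}$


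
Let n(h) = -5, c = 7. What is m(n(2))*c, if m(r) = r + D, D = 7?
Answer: 14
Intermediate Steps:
m(r) = 7 + r (m(r) = r + 7 = 7 + r)
m(n(2))*c = (7 - 5)*7 = 2*7 = 14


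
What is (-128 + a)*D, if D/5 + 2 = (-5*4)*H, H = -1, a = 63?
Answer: -5850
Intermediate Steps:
D = 90 (D = -10 + 5*(-5*4*(-1)) = -10 + 5*(-20*(-1)) = -10 + 5*20 = -10 + 100 = 90)
(-128 + a)*D = (-128 + 63)*90 = -65*90 = -5850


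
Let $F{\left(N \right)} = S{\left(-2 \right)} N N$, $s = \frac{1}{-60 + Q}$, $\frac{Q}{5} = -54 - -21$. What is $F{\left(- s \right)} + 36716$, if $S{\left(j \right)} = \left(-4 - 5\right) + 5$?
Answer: $\frac{1858747496}{50625} \approx 36716.0$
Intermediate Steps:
$Q = -165$ ($Q = 5 \left(-54 - -21\right) = 5 \left(-54 + 21\right) = 5 \left(-33\right) = -165$)
$S{\left(j \right)} = -4$ ($S{\left(j \right)} = -9 + 5 = -4$)
$s = - \frac{1}{225}$ ($s = \frac{1}{-60 - 165} = \frac{1}{-225} = - \frac{1}{225} \approx -0.0044444$)
$F{\left(N \right)} = - 4 N^{2}$ ($F{\left(N \right)} = - 4 N N = - 4 N^{2}$)
$F{\left(- s \right)} + 36716 = - 4 \left(\left(-1\right) \left(- \frac{1}{225}\right)\right)^{2} + 36716 = - \frac{4}{50625} + 36716 = \frac{1858747496}{50625}$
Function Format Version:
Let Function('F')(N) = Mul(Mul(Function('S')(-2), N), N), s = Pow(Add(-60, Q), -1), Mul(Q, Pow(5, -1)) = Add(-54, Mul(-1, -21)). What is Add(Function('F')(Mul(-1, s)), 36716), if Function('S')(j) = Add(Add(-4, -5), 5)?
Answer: Rational(1858747496, 50625) ≈ 36716.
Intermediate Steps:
Q = -165 (Q = Mul(5, Add(-54, Mul(-1, -21))) = Mul(5, Add(-54, 21)) = Mul(5, -33) = -165)
Function('S')(j) = -4 (Function('S')(j) = Add(-9, 5) = -4)
s = Rational(-1, 225) (s = Pow(Add(-60, -165), -1) = Pow(-225, -1) = Rational(-1, 225) ≈ -0.0044444)
Function('F')(N) = Mul(-4, Pow(N, 2)) (Function('F')(N) = Mul(Mul(-4, N), N) = Mul(-4, Pow(N, 2)))
Add(Function('F')(Mul(-1, s)), 36716) = Add(Mul(-4, Pow(Mul(-1, Rational(-1, 225)), 2)), 36716) = Add(Mul(-4, Pow(Rational(1, 225), 2)), 36716) = Add(Mul(-4, Rational(1, 50625)), 36716) = Add(Rational(-4, 50625), 36716) = Rational(1858747496, 50625)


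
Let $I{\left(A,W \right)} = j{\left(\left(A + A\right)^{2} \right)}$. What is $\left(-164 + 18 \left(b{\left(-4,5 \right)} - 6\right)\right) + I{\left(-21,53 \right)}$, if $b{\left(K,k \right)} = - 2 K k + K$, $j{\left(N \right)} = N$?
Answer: $2140$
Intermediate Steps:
$I{\left(A,W \right)} = 4 A^{2}$ ($I{\left(A,W \right)} = \left(A + A\right)^{2} = \left(2 A\right)^{2} = 4 A^{2}$)
$b{\left(K,k \right)} = K - 2 K k$ ($b{\left(K,k \right)} = - 2 K k + K = K - 2 K k$)
$\left(-164 + 18 \left(b{\left(-4,5 \right)} - 6\right)\right) + I{\left(-21,53 \right)} = \left(-164 + 18 \left(- 4 \left(1 - 10\right) - 6\right)\right) + 4 \left(-21\right)^{2} = \left(-164 + 18 \left(- 4 \left(1 - 10\right) - 6\right)\right) + 4 \cdot 441 = \left(-164 + 18 \left(\left(-4\right) \left(-9\right) - 6\right)\right) + 1764 = \left(-164 + 18 \left(36 - 6\right)\right) + 1764 = \left(-164 + 18 \cdot 30\right) + 1764 = \left(-164 + 540\right) + 1764 = 376 + 1764 = 2140$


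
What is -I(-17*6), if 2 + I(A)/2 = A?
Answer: 208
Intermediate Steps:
I(A) = -4 + 2*A
-I(-17*6) = -(-4 + 2*(-17*6)) = -(-4 + 2*(-102)) = -(-4 - 204) = -1*(-208) = 208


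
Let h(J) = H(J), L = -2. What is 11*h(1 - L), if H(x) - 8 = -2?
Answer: 66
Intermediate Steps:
H(x) = 6 (H(x) = 8 - 2 = 6)
h(J) = 6
11*h(1 - L) = 11*6 = 66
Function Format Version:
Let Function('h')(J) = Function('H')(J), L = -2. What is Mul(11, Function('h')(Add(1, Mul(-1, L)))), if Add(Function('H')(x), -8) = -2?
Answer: 66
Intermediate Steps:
Function('H')(x) = 6 (Function('H')(x) = Add(8, -2) = 6)
Function('h')(J) = 6
Mul(11, Function('h')(Add(1, Mul(-1, L)))) = Mul(11, 6) = 66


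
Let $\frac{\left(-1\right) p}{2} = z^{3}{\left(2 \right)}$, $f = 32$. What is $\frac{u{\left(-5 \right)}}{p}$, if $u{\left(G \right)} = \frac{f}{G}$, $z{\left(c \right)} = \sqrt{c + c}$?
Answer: $\frac{2}{5} \approx 0.4$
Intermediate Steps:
$z{\left(c \right)} = \sqrt{2} \sqrt{c}$ ($z{\left(c \right)} = \sqrt{2 c} = \sqrt{2} \sqrt{c}$)
$u{\left(G \right)} = \frac{32}{G}$
$p = -16$ ($p = - 2 \left(\sqrt{2} \sqrt{2}\right)^{3} = - 2 \cdot 2^{3} = \left(-2\right) 8 = -16$)
$\frac{u{\left(-5 \right)}}{p} = \frac{32 \frac{1}{-5}}{-16} = 32 \left(- \frac{1}{5}\right) \left(- \frac{1}{16}\right) = \left(- \frac{32}{5}\right) \left(- \frac{1}{16}\right) = \frac{2}{5}$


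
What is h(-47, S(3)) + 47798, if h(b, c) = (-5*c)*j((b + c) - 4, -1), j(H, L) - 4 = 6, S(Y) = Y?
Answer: 47648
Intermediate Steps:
j(H, L) = 10 (j(H, L) = 4 + 6 = 10)
h(b, c) = -50*c (h(b, c) = -5*c*10 = -50*c)
h(-47, S(3)) + 47798 = -50*3 + 47798 = -150 + 47798 = 47648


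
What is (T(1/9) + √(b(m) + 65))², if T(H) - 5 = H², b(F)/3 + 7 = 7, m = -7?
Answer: 591301/6561 + 812*√65/81 ≈ 170.95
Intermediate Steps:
b(F) = 0 (b(F) = -21 + 3*7 = -21 + 21 = 0)
T(H) = 5 + H²
(T(1/9) + √(b(m) + 65))² = ((5 + (1/9)²) + √(0 + 65))² = ((5 + (⅑)²) + √65)² = ((5 + 1/81) + √65)² = (406/81 + √65)²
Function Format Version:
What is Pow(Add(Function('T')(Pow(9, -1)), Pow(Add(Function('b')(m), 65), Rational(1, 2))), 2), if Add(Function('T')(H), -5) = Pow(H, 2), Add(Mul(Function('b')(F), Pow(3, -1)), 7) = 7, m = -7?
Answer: Add(Rational(591301, 6561), Mul(Rational(812, 81), Pow(65, Rational(1, 2)))) ≈ 170.95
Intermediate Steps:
Function('b')(F) = 0 (Function('b')(F) = Add(-21, Mul(3, 7)) = Add(-21, 21) = 0)
Function('T')(H) = Add(5, Pow(H, 2))
Pow(Add(Function('T')(Pow(9, -1)), Pow(Add(Function('b')(m), 65), Rational(1, 2))), 2) = Pow(Add(Add(5, Pow(Pow(9, -1), 2)), Pow(Add(0, 65), Rational(1, 2))), 2) = Pow(Add(Add(5, Pow(Rational(1, 9), 2)), Pow(65, Rational(1, 2))), 2) = Pow(Add(Add(5, Rational(1, 81)), Pow(65, Rational(1, 2))), 2) = Pow(Add(Rational(406, 81), Pow(65, Rational(1, 2))), 2)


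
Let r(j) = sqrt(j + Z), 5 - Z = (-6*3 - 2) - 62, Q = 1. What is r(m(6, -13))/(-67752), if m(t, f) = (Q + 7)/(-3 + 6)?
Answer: -sqrt(807)/203256 ≈ -0.00013976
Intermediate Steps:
m(t, f) = 8/3 (m(t, f) = (1 + 7)/(-3 + 6) = 8/3)
Z = 87 (Z = 5 - ((-6*3 - 2) - 62) = 5 - ((-18 - 2) - 62) = 5 - (-20 - 62) = 5 - 1*(-82) = 5 + 82 = 87)
r(j) = sqrt(87 + j) (r(j) = sqrt(j + 87) = sqrt(87 + j))
r(m(6, -13))/(-67752) = sqrt(87 + 8/3)/(-67752) = sqrt(269/3)*(-1/67752) = (sqrt(807)/3)*(-1/67752) = -sqrt(807)/203256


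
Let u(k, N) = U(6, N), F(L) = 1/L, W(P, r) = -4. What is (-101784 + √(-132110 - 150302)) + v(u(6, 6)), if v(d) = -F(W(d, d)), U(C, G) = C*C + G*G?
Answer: -407135/4 + 2*I*√70603 ≈ -1.0178e+5 + 531.42*I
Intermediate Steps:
U(C, G) = C² + G²
u(k, N) = 36 + N² (u(k, N) = 6² + N² = 36 + N²)
v(d) = ¼ (v(d) = -1/(-4) = -1*(-¼) = ¼)
(-101784 + √(-132110 - 150302)) + v(u(6, 6)) = (-101784 + √(-132110 - 150302)) + ¼ = (-101784 + √(-282412)) + ¼ = (-101784 + 2*I*√70603) + ¼ = -407135/4 + 2*I*√70603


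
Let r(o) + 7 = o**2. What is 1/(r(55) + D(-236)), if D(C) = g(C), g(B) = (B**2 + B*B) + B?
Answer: 1/114174 ≈ 8.7586e-6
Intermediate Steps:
g(B) = B + 2*B**2 (g(B) = (B**2 + B**2) + B = 2*B**2 + B = B + 2*B**2)
D(C) = C*(1 + 2*C)
r(o) = -7 + o**2
1/(r(55) + D(-236)) = 1/((-7 + 55**2) - 236*(1 + 2*(-236))) = 1/((-7 + 3025) - 236*(1 - 472)) = 1/(3018 - 236*(-471)) = 1/(3018 + 111156) = 1/114174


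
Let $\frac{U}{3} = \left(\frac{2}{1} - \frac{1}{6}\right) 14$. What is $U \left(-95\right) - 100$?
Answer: $-7415$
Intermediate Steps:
$U = 77$ ($U = 3 \left(\frac{2}{1} - \frac{1}{6}\right) 14 = 3 \left(2 \cdot 1 - \frac{1}{6}\right) 14 = 3 \left(2 - \frac{1}{6}\right) 14 = 3 \cdot \frac{11}{6} \cdot 14 = 3 \cdot \frac{77}{3} = 77$)
$U \left(-95\right) - 100 = 77 \left(-95\right) - 100 = -7315 - 100 = -7415$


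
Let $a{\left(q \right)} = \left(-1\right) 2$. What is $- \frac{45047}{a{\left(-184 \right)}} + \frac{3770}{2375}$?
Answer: $\frac{21398833}{950} \approx 22525.0$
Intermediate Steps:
$a{\left(q \right)} = -2$
$- \frac{45047}{a{\left(-184 \right)}} + \frac{3770}{2375} = - \frac{45047}{-2} + \frac{3770}{2375} = \left(-45047\right) \left(- \frac{1}{2}\right) + 3770 \cdot \frac{1}{2375} = \frac{45047}{2} + \frac{754}{475} = \frac{21398833}{950}$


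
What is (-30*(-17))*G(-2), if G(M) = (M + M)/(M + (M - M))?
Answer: 1020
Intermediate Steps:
G(M) = 2 (G(M) = (2*M)/(M + 0) = (2*M)/M = 2)
(-30*(-17))*G(-2) = -30*(-17)*2 = 510*2 = 1020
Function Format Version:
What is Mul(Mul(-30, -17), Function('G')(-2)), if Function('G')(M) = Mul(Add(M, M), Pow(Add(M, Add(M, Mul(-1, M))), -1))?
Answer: 1020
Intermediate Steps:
Function('G')(M) = 2 (Function('G')(M) = Mul(Mul(2, M), Pow(Add(M, 0), -1)) = Mul(Mul(2, M), Pow(M, -1)) = 2)
Mul(Mul(-30, -17), Function('G')(-2)) = Mul(Mul(-30, -17), 2) = Mul(510, 2) = 1020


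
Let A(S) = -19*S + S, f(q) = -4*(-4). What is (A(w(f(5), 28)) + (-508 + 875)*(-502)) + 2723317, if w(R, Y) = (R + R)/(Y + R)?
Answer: 27929769/11 ≈ 2.5391e+6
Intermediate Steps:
f(q) = 16
w(R, Y) = 2*R/(R + Y) (w(R, Y) = (2*R)/(R + Y) = 2*R/(R + Y))
A(S) = -18*S
(A(w(f(5), 28)) + (-508 + 875)*(-502)) + 2723317 = (-36*16/(16 + 28) + (-508 + 875)*(-502)) + 2723317 = (-36*16/44 + 367*(-502)) + 2723317 = (-36*16/44 - 184234) + 2723317 = (-18*8/11 - 184234) + 2723317 = (-144/11 - 184234) + 2723317 = -2026718/11 + 2723317 = 27929769/11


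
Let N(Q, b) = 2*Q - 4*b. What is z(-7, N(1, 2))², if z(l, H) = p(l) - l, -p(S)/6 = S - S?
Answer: 49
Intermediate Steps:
N(Q, b) = -4*b + 2*Q
p(S) = 0 (p(S) = -6*(S - S) = -6*0 = 0)
z(l, H) = -l (z(l, H) = 0 - l = -l)
z(-7, N(1, 2))² = (-1*(-7))² = 7² = 49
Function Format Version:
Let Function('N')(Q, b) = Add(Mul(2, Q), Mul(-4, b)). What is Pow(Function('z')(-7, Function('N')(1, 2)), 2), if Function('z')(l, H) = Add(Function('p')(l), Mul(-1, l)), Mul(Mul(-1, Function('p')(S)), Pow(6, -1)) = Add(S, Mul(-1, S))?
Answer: 49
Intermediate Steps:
Function('N')(Q, b) = Add(Mul(-4, b), Mul(2, Q))
Function('p')(S) = 0 (Function('p')(S) = Mul(-6, Add(S, Mul(-1, S))) = Mul(-6, 0) = 0)
Function('z')(l, H) = Mul(-1, l) (Function('z')(l, H) = Add(0, Mul(-1, l)) = Mul(-1, l))
Pow(Function('z')(-7, Function('N')(1, 2)), 2) = Pow(Mul(-1, -7), 2) = Pow(7, 2) = 49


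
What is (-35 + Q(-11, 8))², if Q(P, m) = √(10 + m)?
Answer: 1243 - 210*√2 ≈ 946.02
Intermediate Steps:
(-35 + Q(-11, 8))² = (-35 + √(10 + 8))² = (-35 + √18)² = (-35 + 3*√2)²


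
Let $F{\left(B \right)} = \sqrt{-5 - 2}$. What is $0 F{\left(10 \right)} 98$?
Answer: $0$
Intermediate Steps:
$F{\left(B \right)} = i \sqrt{7}$ ($F{\left(B \right)} = \sqrt{-7} = i \sqrt{7}$)
$0 F{\left(10 \right)} 98 = 0 i \sqrt{7} \cdot 98 = 0 \cdot 98 = 0$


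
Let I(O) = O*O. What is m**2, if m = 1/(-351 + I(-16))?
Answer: 1/9025 ≈ 0.00011080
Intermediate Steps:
I(O) = O**2
m = -1/95 (m = 1/(-351 + (-16)**2) = 1/(-351 + 256) = 1/(-95) = -1/95 ≈ -0.010526)
m**2 = (-1/95)**2 = 1/9025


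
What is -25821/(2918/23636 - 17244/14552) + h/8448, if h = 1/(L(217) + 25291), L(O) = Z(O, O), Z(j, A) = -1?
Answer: 59295601816591984609/2437721872058880 ≈ 24324.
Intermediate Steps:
L(O) = -1
h = 1/25290 (h = 1/(-1 + 25291) = 1/25290 ≈ 3.9541e-5)
-25821/(2918/23636 - 17244/14552) + h/8448 = -25821/(2918/23636 - 17244/14552) + (1/25290)/8448 = -25821/(2918*(1/23636) - 17244*1/14552) + (1/25290)*(1/8448) = -25821/(1459/11818 - 4311/3638) + 1/213649920 = -25821/(-11409889/10748471) + 1/213649920 = -25821*(-10748471/11409889) + 1/213649920 = 277536269691/11409889 + 1/213649920 = 59295601816591984609/2437721872058880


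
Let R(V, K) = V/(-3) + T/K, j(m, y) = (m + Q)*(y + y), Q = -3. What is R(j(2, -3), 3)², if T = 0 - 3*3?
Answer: 25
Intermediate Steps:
T = -9 (T = 0 - 9 = -9)
j(m, y) = 2*y*(-3 + m) (j(m, y) = (m - 3)*(y + y) = (-3 + m)*(2*y) = 2*y*(-3 + m))
R(V, K) = -9/K - V/3 (R(V, K) = V/(-3) - 9/K = V*(-⅓) - 9/K = -V/3 - 9/K = -9/K - V/3)
R(j(2, -3), 3)² = (-9/3 - 2*(-3)*(-3 + 2)/3)² = (-9*⅓ - 2*(-3)*(-1)/3)² = (-3 - ⅓*6)² = (-3 - 2)² = (-5)² = 25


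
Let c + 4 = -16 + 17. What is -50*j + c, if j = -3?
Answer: 147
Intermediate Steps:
c = -3 (c = -4 + (-16 + 17) = -4 + 1 = -3)
-50*j + c = -50*(-3) - 3 = 150 - 3 = 147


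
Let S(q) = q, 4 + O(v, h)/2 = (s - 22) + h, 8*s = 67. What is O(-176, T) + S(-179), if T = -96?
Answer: -1625/4 ≈ -406.25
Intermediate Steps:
s = 67/8 (s = (⅛)*67 = 67/8 ≈ 8.3750)
O(v, h) = -141/4 + 2*h (O(v, h) = -8 + 2*((67/8 - 22) + h) = -8 + 2*(-109/8 + h) = -8 + (-109/4 + 2*h) = -141/4 + 2*h)
O(-176, T) + S(-179) = (-141/4 + 2*(-96)) - 179 = (-141/4 - 192) - 179 = -909/4 - 179 = -1625/4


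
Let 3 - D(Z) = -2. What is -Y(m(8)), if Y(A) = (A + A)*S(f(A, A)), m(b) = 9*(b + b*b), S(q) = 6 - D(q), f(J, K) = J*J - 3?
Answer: -1296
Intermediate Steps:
D(Z) = 5 (D(Z) = 3 - 1*(-2) = 3 + 2 = 5)
f(J, K) = -3 + J**2 (f(J, K) = J**2 - 3 = -3 + J**2)
S(q) = 1 (S(q) = 6 - 1*5 = 6 - 5 = 1)
m(b) = 9*b + 9*b**2 (m(b) = 9*(b + b**2) = 9*b + 9*b**2)
Y(A) = 2*A (Y(A) = (A + A)*1 = (2*A)*1 = 2*A)
-Y(m(8)) = -2*9*8*(1 + 8) = -2*9*8*9 = -2*648 = -1*1296 = -1296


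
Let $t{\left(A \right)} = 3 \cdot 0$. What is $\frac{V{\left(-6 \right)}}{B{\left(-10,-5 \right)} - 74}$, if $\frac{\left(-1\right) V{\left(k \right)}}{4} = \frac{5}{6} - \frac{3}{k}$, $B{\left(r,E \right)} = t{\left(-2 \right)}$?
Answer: $\frac{8}{111} \approx 0.072072$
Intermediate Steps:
$t{\left(A \right)} = 0$
$B{\left(r,E \right)} = 0$
$V{\left(k \right)} = - \frac{10}{3} + \frac{12}{k}$ ($V{\left(k \right)} = - 4 \left(\frac{5}{6} - \frac{3}{k}\right) = - \frac{10}{3} + \frac{12}{k}$)
$\frac{V{\left(-6 \right)}}{B{\left(-10,-5 \right)} - 74} = \frac{- \frac{10}{3} + \frac{12}{-6}}{0 - 74} = \frac{- \frac{10}{3} + 12 \left(- \frac{1}{6}\right)}{-74} = - \frac{- \frac{10}{3} - 2}{74} = \left(- \frac{1}{74}\right) \left(- \frac{16}{3}\right) = \frac{8}{111}$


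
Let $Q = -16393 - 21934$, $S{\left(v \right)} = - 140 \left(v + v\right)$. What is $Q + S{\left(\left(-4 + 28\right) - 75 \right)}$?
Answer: $-24047$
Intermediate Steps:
$S{\left(v \right)} = - 280 v$ ($S{\left(v \right)} = - 140 \cdot 2 v = - 280 v$)
$Q = -38327$
$Q + S{\left(\left(-4 + 28\right) - 75 \right)} = -38327 - 280 \left(\left(-4 + 28\right) - 75\right) = -38327 - 280 \left(24 - 75\right) = -38327 - -14280 = -38327 + 14280 = -24047$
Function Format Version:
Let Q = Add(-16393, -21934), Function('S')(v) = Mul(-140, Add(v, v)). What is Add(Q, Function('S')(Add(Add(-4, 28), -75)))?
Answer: -24047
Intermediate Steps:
Function('S')(v) = Mul(-280, v) (Function('S')(v) = Mul(-140, Mul(2, v)) = Mul(-280, v))
Q = -38327
Add(Q, Function('S')(Add(Add(-4, 28), -75))) = Add(-38327, Mul(-280, Add(Add(-4, 28), -75))) = Add(-38327, Mul(-280, Add(24, -75))) = Add(-38327, Mul(-280, -51)) = Add(-38327, 14280) = -24047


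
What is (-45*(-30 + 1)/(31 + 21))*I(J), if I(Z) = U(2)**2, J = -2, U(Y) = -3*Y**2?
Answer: 46980/13 ≈ 3613.8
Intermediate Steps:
I(Z) = 144 (I(Z) = (-3*2**2)**2 = (-3*4)**2 = (-12)**2 = 144)
(-45*(-30 + 1)/(31 + 21))*I(J) = -45*(-30 + 1)/(31 + 21)*144 = -(-1305)/52*144 = -45*(-29/52)*144 = (1305/52)*144 = 46980/13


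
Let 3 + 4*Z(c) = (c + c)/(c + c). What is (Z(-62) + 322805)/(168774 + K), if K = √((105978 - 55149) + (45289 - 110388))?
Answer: 54481006683/28484677346 - 645609*I*√14270/56969354692 ≈ 1.9126 - 0.0013538*I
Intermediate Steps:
Z(c) = -½ (Z(c) = -¾ + ((c + c)/(c + c))/4 = -¾ + ((2*c)/((2*c)))/4 = -¾ + ((2*c)*(1/(2*c)))/4 = -¾ + (¼)*1 = -¾ + ¼ = -½)
K = I*√14270 (K = √(50829 - 65099) = √(-14270) = I*√14270 ≈ 119.46*I)
(Z(-62) + 322805)/(168774 + K) = (-½ + 322805)/(168774 + I*√14270) = 645609/(2*(168774 + I*√14270))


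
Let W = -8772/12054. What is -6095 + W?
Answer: -12246317/2009 ≈ -6095.7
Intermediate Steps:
W = -1462/2009 (W = -8772*1/12054 = -1462/2009 ≈ -0.72773)
-6095 + W = -6095 - 1462/2009 = -12246317/2009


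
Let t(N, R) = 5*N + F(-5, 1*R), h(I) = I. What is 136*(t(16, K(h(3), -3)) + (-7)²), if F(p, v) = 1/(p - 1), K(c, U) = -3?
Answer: 52564/3 ≈ 17521.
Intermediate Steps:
F(p, v) = 1/(-1 + p)
t(N, R) = -⅙ + 5*N (t(N, R) = 5*N + 1/(-1 - 5) = 5*N + 1/(-6) = 5*N - ⅙ = -⅙ + 5*N)
136*(t(16, K(h(3), -3)) + (-7)²) = 136*((-⅙ + 5*16) + (-7)²) = 136*((-⅙ + 80) + 49) = 136*(479/6 + 49) = 136*(773/6) = 52564/3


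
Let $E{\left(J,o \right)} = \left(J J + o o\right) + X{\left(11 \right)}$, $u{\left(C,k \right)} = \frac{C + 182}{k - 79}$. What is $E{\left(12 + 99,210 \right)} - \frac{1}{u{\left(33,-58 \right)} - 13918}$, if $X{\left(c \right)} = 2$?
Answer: $\frac{107597589100}{1906981} \approx 56423.0$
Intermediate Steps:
$u{\left(C,k \right)} = \frac{182 + C}{-79 + k}$
$E{\left(J,o \right)} = 2 + J^{2} + o^{2}$ ($E{\left(J,o \right)} = \left(J J + o o\right) + 2 = \left(J^{2} + o^{2}\right) + 2 = 2 + J^{2} + o^{2}$)
$E{\left(12 + 99,210 \right)} - \frac{1}{u{\left(33,-58 \right)} - 13918} = \left(2 + \left(12 + 99\right)^{2} + 210^{2}\right) - \frac{1}{\frac{182 + 33}{-79 - 58} - 13918} = \left(2 + 111^{2} + 44100\right) - \frac{1}{\frac{1}{-137} \cdot 215 - 13918} = \left(2 + 12321 + 44100\right) - \frac{1}{\left(- \frac{1}{137}\right) 215 - 13918} = 56423 - \frac{1}{- \frac{215}{137} - 13918} = 56423 - \frac{1}{- \frac{1906981}{137}} = 56423 - - \frac{137}{1906981} = 56423 + \frac{137}{1906981} = \frac{107597589100}{1906981}$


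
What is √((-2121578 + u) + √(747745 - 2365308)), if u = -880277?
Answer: √(-3001855 + I*√1617563) ≈ 0.367 + 1732.6*I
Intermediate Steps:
√((-2121578 + u) + √(747745 - 2365308)) = √((-2121578 - 880277) + √(747745 - 2365308)) = √(-3001855 + √(-1617563)) = √(-3001855 + I*√1617563)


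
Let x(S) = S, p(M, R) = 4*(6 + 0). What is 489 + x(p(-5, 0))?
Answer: 513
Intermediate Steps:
p(M, R) = 24 (p(M, R) = 4*6 = 24)
489 + x(p(-5, 0)) = 489 + 24 = 513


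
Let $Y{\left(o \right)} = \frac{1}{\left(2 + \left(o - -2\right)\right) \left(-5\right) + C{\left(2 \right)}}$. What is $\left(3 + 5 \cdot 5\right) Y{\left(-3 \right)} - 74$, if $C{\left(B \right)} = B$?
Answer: $- \frac{250}{3} \approx -83.333$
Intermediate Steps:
$Y{\left(o \right)} = \frac{1}{-18 - 5 o}$ ($Y{\left(o \right)} = \frac{1}{\left(2 + \left(o - -2\right)\right) \left(-5\right) + 2} = \frac{1}{\left(2 + \left(o + 2\right)\right) \left(-5\right) + 2} = \frac{1}{\left(2 + \left(2 + o\right)\right) \left(-5\right) + 2} = \frac{1}{\left(4 + o\right) \left(-5\right) + 2} = \frac{1}{\left(-20 - 5 o\right) + 2} = \frac{1}{-18 - 5 o}$)
$\left(3 + 5 \cdot 5\right) Y{\left(-3 \right)} - 74 = \left(3 + 5 \cdot 5\right) \left(- \frac{1}{18 + 5 \left(-3\right)}\right) - 74 = \left(3 + 25\right) \left(- \frac{1}{18 - 15}\right) - 74 = 28 \left(- \frac{1}{3}\right) - 74 = - \frac{28}{3} - 74 = - \frac{250}{3}$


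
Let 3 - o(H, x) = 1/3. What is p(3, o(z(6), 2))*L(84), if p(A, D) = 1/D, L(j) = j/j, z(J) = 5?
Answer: 3/8 ≈ 0.37500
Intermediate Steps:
o(H, x) = 8/3 (o(H, x) = 3 - 1/3 = 3 - 1*⅓ = 3 - ⅓ = 8/3)
L(j) = 1
p(3, o(z(6), 2))*L(84) = 1/(8/3) = (3/8)*1 = 3/8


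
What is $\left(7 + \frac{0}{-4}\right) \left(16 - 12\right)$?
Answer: $28$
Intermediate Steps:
$\left(7 + \frac{0}{-4}\right) \left(16 - 12\right) = \left(7 + 0 \left(- \frac{1}{4}\right)\right) 4 = \left(7 + 0\right) 4 = 7 \cdot 4 = 28$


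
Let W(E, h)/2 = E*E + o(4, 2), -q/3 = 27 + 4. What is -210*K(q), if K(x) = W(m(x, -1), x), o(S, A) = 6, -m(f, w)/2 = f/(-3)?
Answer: -1617000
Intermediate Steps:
q = -93 (q = -3*(27 + 4) = -3*31 = -93)
m(f, w) = 2*f/3 (m(f, w) = -2*f/(-3) = -2*f*(-1)/3 = -(-2)*f/3 = 2*f/3)
W(E, h) = 12 + 2*E² (W(E, h) = 2*(E*E + 6) = 2*(E² + 6) = 2*(6 + E²) = 12 + 2*E²)
K(x) = 12 + 8*x²/9 (K(x) = 12 + 2*(2*x/3)² = 12 + 2*(4*x²/9) = 12 + 8*x²/9)
-210*K(q) = -210*(12 + (8/9)*(-93)²) = -210*(12 + (8/9)*8649) = -210*(12 + 7688) = -210*7700 = -1617000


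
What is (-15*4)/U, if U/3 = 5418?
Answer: -10/2709 ≈ -0.0036914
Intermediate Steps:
U = 16254 (U = 3*5418 = 16254)
(-15*4)/U = -15*4/16254 = -60*1/16254 = -10/2709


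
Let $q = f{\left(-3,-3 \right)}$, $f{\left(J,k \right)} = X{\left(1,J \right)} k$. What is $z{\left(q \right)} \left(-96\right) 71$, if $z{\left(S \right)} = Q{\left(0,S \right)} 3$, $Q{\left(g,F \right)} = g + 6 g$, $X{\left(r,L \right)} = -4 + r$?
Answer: $0$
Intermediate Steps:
$Q{\left(g,F \right)} = 7 g$
$f{\left(J,k \right)} = - 3 k$ ($f{\left(J,k \right)} = \left(-4 + 1\right) k = - 3 k$)
$q = 9$ ($q = \left(-3\right) \left(-3\right) = 9$)
$z{\left(S \right)} = 0$ ($z{\left(S \right)} = 7 \cdot 0 \cdot 3 = 0 \cdot 3 = 0$)
$z{\left(q \right)} \left(-96\right) 71 = 0 \left(-96\right) 71 = 0 \cdot 71 = 0$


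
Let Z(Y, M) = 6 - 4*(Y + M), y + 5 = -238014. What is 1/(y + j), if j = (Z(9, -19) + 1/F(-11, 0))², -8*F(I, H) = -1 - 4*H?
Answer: -1/235103 ≈ -4.2535e-6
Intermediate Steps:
y = -238019 (y = -5 - 238014 = -238019)
F(I, H) = ⅛ + H/2 (F(I, H) = -(-1 - 4*H)/8 = ⅛ + H/2)
Z(Y, M) = 6 - 4*M - 4*Y (Z(Y, M) = 6 - 4*(M + Y) = 6 + (-4*M - 4*Y) = 6 - 4*M - 4*Y)
j = 2916 (j = ((6 - 4*(-19) - 4*9) + 1/(⅛ + (½)*0))² = ((6 + 76 - 36) + 1/(⅛ + 0))² = (46 + 1/(⅛))² = (46 + 8)² = 54² = 2916)
1/(y + j) = 1/(-238019 + 2916) = 1/(-235103) = -1/235103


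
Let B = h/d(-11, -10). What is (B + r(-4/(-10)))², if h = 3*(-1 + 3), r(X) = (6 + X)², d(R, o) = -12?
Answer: 4092529/2500 ≈ 1637.0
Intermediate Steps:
h = 6 (h = 3*2 = 6)
B = -½ (B = 6/(-12) = 6*(-1/12) = -½ ≈ -0.50000)
(B + r(-4/(-10)))² = (-½ + (6 - 4/(-10))²)² = (-½ + (6 - 4*(-⅒))²)² = (-½ + (6 + ⅖)²)² = (-½ + (32/5)²)² = (-½ + 1024/25)² = (2023/50)² = 4092529/2500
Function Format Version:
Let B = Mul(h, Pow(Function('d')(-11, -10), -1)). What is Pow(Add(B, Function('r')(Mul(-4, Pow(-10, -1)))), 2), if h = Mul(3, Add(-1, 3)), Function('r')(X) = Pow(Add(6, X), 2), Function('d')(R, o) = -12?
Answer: Rational(4092529, 2500) ≈ 1637.0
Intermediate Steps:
h = 6 (h = Mul(3, 2) = 6)
B = Rational(-1, 2) (B = Mul(6, Pow(-12, -1)) = Mul(6, Rational(-1, 12)) = Rational(-1, 2) ≈ -0.50000)
Pow(Add(B, Function('r')(Mul(-4, Pow(-10, -1)))), 2) = Pow(Add(Rational(-1, 2), Pow(Add(6, Mul(-4, Pow(-10, -1))), 2)), 2) = Pow(Add(Rational(-1, 2), Pow(Add(6, Mul(-4, Rational(-1, 10))), 2)), 2) = Pow(Add(Rational(-1, 2), Pow(Add(6, Rational(2, 5)), 2)), 2) = Pow(Add(Rational(-1, 2), Pow(Rational(32, 5), 2)), 2) = Pow(Add(Rational(-1, 2), Rational(1024, 25)), 2) = Pow(Rational(2023, 50), 2) = Rational(4092529, 2500)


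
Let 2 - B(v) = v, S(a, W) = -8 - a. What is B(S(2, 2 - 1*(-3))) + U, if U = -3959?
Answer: -3947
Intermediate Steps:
B(v) = 2 - v
B(S(2, 2 - 1*(-3))) + U = (2 - (-8 - 1*2)) - 3959 = (2 - (-8 - 2)) - 3959 = (2 - 1*(-10)) - 3959 = (2 + 10) - 3959 = 12 - 3959 = -3947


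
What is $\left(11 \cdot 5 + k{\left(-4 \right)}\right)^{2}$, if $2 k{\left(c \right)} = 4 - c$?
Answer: $3481$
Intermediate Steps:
$k{\left(c \right)} = 2 - \frac{c}{2}$ ($k{\left(c \right)} = \frac{4 - c}{2} = 2 - \frac{c}{2}$)
$\left(11 \cdot 5 + k{\left(-4 \right)}\right)^{2} = \left(11 \cdot 5 + \left(2 - -2\right)\right)^{2} = \left(55 + \left(2 + 2\right)\right)^{2} = \left(55 + 4\right)^{2} = 59^{2} = 3481$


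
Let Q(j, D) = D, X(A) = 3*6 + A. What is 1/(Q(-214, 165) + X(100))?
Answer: 1/283 ≈ 0.0035336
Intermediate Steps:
X(A) = 18 + A
1/(Q(-214, 165) + X(100)) = 1/(165 + (18 + 100)) = 1/(165 + 118) = 1/283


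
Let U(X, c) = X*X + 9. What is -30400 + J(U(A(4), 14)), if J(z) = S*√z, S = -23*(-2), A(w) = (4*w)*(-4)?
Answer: -30400 + 46*√4105 ≈ -27453.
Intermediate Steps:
A(w) = -16*w
S = 46
U(X, c) = 9 + X² (U(X, c) = X² + 9 = 9 + X²)
J(z) = 46*√z
-30400 + J(U(A(4), 14)) = -30400 + 46*√(9 + (-16*4)²) = -30400 + 46*√(9 + (-64)²) = -30400 + 46*√(9 + 4096) = -30400 + 46*√4105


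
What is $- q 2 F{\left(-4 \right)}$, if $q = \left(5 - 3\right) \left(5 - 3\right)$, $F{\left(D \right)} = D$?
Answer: $32$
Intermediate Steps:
$q = 4$ ($q = 2 \cdot 2 = 4$)
$- q 2 F{\left(-4 \right)} = - 4 \cdot 2 \left(-4\right) = - 8 \left(-4\right) = \left(-1\right) \left(-32\right) = 32$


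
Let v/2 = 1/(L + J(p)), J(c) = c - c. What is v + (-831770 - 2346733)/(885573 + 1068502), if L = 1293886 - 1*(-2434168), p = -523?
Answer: -5924813457506/3642448560025 ≈ -1.6266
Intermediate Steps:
J(c) = 0
L = 3728054 (L = 1293886 + 2434168 = 3728054)
v = 1/1864027 (v = 2/(3728054 + 0) = 2/3728054 = 2*(1/3728054) = 1/1864027 ≈ 5.3647e-7)
v + (-831770 - 2346733)/(885573 + 1068502) = 1/1864027 + (-831770 - 2346733)/(885573 + 1068502) = 1/1864027 - 3178503/1954075 = -5924813457506/3642448560025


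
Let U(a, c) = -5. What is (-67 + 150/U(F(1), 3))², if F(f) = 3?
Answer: 9409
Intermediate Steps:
(-67 + 150/U(F(1), 3))² = (-67 + 150/(-5))² = (-67 + 150*(-⅕))² = (-67 - 30)² = (-97)² = 9409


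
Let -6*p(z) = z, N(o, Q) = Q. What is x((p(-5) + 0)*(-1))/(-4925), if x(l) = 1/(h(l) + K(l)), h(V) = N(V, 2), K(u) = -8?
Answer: 1/29550 ≈ 3.3841e-5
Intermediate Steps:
h(V) = 2
p(z) = -z/6
x(l) = -⅙ (x(l) = 1/(2 - 8) = 1/(-6) = -⅙)
x((p(-5) + 0)*(-1))/(-4925) = -⅙/(-4925) = -⅙*(-1/4925) = 1/29550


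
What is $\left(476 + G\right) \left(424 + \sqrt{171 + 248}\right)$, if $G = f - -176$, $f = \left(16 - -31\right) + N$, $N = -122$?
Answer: $244648 + 577 \sqrt{419} \approx 2.5646 \cdot 10^{5}$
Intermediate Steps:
$f = -75$ ($f = \left(16 - -31\right) - 122 = \left(16 + 31\right) - 122 = 47 - 122 = -75$)
$G = 101$ ($G = -75 - -176 = -75 + 176 = 101$)
$\left(476 + G\right) \left(424 + \sqrt{171 + 248}\right) = \left(476 + 101\right) \left(424 + \sqrt{171 + 248}\right) = 577 \left(424 + \sqrt{419}\right) = 244648 + 577 \sqrt{419}$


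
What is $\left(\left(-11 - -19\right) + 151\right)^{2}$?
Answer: $25281$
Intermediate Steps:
$\left(\left(-11 - -19\right) + 151\right)^{2} = \left(\left(-11 + 19\right) + 151\right)^{2} = \left(8 + 151\right)^{2} = 159^{2} = 25281$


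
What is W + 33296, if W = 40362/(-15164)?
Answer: 252430091/7582 ≈ 33293.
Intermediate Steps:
W = -20181/7582 (W = 40362*(-1/15164) = -20181/7582 ≈ -2.6617)
W + 33296 = -20181/7582 + 33296 = 252430091/7582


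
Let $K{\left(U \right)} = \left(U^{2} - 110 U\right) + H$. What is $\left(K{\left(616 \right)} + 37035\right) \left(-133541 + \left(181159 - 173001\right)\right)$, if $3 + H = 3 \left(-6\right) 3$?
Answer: $-43717792142$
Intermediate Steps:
$H = -57$ ($H = -3 + 3 \left(-6\right) 3 = -3 - 54 = -57$)
$K{\left(U \right)} = -57 + U^{2} - 110 U$ ($K{\left(U \right)} = \left(U^{2} - 110 U\right) - 57 = -57 + U^{2} - 110 U$)
$\left(K{\left(616 \right)} + 37035\right) \left(-133541 + \left(181159 - 173001\right)\right) = \left(\left(-57 + 616^{2} - 67760\right) + 37035\right) \left(-133541 + \left(181159 - 173001\right)\right) = \left(\left(-57 + 379456 - 67760\right) + 37035\right) \left(-133541 + 8158\right) = \left(311639 + 37035\right) \left(-125383\right) = 348674 \left(-125383\right) = -43717792142$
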